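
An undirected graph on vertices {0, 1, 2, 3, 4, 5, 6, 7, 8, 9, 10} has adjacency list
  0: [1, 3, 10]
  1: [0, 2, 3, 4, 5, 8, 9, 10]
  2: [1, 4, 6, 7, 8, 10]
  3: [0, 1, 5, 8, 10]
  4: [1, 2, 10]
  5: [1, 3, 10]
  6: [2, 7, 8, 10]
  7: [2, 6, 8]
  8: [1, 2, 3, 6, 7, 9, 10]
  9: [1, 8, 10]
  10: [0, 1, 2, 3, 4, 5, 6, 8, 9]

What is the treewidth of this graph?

3

A width-3 tree decomposition is:
Bags: B1 = {1, 2, 4, 10}  B2 = {1, 2, 8, 10}  B3 = {1, 3, 8, 10}  B4 = {2, 6, 8, 10}  B5 = {0, 1, 3, 10}  B6 = {1, 8, 9, 10}  B7 = {2, 6, 7, 8}  B8 = {1, 3, 5, 10}
Tree: B1–B2, B2–B3, B2–B4, B3–B5, B3–B6, B4–B7, B5–B8
Each bag holds 4 vertices, so the decomposition has width 3, which upper-bounds the treewidth. On the other hand G contains the 4-clique {1, 8, 9, 10}. A clique must lie in a single bag of any decomposition, so no decomposition can have width below 3. Therefore the treewidth is 3.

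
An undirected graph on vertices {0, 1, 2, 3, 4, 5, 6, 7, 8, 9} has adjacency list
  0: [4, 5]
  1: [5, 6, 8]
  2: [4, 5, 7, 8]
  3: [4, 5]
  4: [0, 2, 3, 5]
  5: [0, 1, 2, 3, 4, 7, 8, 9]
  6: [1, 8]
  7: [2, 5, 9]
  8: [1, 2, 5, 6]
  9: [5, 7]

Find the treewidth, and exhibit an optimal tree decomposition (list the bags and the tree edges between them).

Treewidth 2.
One optimal decomposition is:
Bags: B1 = {2, 5, 8}  B2 = {1, 5, 8}  B3 = {1, 6, 8}  B4 = {2, 4, 5}  B5 = {0, 4, 5}  B6 = {3, 4, 5}  B7 = {2, 5, 7}  B8 = {5, 7, 9}
Tree: B1–B2, B2–B3, B1–B4, B4–B5, B4–B6, B1–B7, B7–B8

Each bag holds 3 vertices, so the decomposition has width 2, which upper-bounds the treewidth. For the lower bound, the 3 vertices {0, 4, 5} are pairwise adjacent, and any tree decomposition puts a clique entirely inside one bag — forcing width ≥ 2. Hence tw(G) = 2 exactly.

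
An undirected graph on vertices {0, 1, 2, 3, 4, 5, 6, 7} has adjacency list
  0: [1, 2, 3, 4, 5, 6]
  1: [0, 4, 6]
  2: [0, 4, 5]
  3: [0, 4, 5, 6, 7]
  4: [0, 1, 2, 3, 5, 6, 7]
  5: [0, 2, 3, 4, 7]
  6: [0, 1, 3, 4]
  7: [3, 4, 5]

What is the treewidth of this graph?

3

A width-3 tree decomposition is:
Bags: B1 = {0, 3, 4, 6}  B2 = {0, 1, 4, 6}  B3 = {0, 3, 4, 5}  B4 = {0, 2, 4, 5}  B5 = {3, 4, 5, 7}
Tree: B1–B2, B1–B3, B3–B4, B3–B5
The largest bag has 4 vertices, giving width 3; this decomposition certifies tw(G) ≤ 3. For the lower bound, the 4 vertices {0, 1, 4, 6} are pairwise adjacent, and any tree decomposition puts a clique entirely inside one bag — forcing width ≥ 3. The upper and lower bounds meet at 3, so that is the treewidth.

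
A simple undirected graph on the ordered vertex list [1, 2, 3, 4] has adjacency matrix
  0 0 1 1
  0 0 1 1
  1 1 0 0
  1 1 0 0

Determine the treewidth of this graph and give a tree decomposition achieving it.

The largest bag has 3 vertices, giving width 2; this decomposition certifies tw(G) ≤ 2. For the lower bound, G contains the cycle 4–1–3–2–4, so G is not a forest; only forests have treewidth ≤ 1, hence tw(G) ≥ 2. Hence tw(G) = 2 exactly.

Treewidth 2.
One such decomposition:
Bags: B1 = {1, 3, 4}  B2 = {2, 3, 4}
Tree: B1–B2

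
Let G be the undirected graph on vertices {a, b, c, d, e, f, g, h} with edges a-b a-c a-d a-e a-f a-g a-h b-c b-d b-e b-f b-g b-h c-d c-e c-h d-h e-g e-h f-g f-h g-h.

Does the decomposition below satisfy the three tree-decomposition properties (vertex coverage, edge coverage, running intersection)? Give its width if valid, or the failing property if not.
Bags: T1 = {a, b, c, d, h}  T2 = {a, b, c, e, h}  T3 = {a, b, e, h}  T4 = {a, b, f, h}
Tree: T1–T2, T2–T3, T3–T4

No — vertex g appears in no bag.

A tree decomposition must satisfy three properties: every vertex lies in some bag; for every edge, both endpoints lie together in some bag; and for every vertex, the bags containing it form a connected subtree. Here vertex g appears in no bag, so the decomposition is invalid.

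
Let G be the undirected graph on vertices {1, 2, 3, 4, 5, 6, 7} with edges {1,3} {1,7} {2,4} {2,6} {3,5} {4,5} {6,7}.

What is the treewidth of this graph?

A width-2 tree decomposition is:
Bags: B1 = {3, 4, 5}  B2 = {1, 3, 4}  B3 = {1, 4, 7}  B4 = {4, 6, 7}  B5 = {2, 4, 6}
Tree: B1–B2, B2–B3, B3–B4, B4–B5
Every bag has size at most 3, so the width is 3 − 1 = 2 and tw(G) ≤ 2. Since 4–5–3–1–7–6–2–4 is a cycle in G, G is not acyclic. Forests are exactly the graphs of treewidth ≤ 1, so tw(G) ≥ 2. Therefore the treewidth is 2.

2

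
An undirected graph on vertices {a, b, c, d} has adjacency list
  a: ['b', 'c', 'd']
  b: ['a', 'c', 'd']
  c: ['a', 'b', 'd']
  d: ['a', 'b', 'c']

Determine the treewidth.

3

A width-3 tree decomposition is:
Bags: B1 = {a, b, c, d}
Tree: (single bag)
A single bag containing all 4 vertices is trivially a valid decomposition of width 3. For the lower bound, the 4 vertices {a, b, c, d} are pairwise adjacent, and any tree decomposition puts a clique entirely inside one bag — forcing width ≥ 3. The upper and lower bounds meet at 3, so that is the treewidth.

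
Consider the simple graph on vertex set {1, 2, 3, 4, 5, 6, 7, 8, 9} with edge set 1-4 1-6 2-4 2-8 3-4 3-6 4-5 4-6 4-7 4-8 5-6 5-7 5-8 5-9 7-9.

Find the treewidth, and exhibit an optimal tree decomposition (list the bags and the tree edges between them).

Treewidth 2.
Bags: B1 = {4, 5, 7}  B2 = {4, 5, 6}  B3 = {1, 4, 6}  B4 = {4, 5, 8}  B5 = {5, 7, 9}  B6 = {3, 4, 6}  B7 = {2, 4, 8}
Tree: B1–B2, B2–B3, B1–B4, B1–B5, B3–B6, B4–B7

Every bag has size at most 3, so the width is 3 − 1 = 2 and tw(G) ≤ 2. For the lower bound, the 3 vertices {5, 7, 9} are pairwise adjacent, and any tree decomposition puts a clique entirely inside one bag — forcing width ≥ 2. The upper and lower bounds meet at 2, so that is the treewidth.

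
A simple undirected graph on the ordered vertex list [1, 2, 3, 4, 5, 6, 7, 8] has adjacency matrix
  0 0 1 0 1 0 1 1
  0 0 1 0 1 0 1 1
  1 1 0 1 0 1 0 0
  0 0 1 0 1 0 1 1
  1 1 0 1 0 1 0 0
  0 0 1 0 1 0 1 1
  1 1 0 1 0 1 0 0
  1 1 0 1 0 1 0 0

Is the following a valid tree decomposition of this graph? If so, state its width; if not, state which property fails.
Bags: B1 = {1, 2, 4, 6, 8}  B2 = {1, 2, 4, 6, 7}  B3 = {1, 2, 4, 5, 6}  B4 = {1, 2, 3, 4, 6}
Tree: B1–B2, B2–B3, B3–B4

Yes; width 4.

Vertex coverage: the bags together contain {1, 2, 3, 4, 5, 6, 7, 8}, the full vertex set. Edge coverage: each edge of G has both endpoints in at least one bag. Running intersection: for every vertex, the bags containing it form a connected subtree. All three properties hold, so this is a valid tree decomposition of width max|bag| − 1 = 4, and hence tw(G) ≤ 4.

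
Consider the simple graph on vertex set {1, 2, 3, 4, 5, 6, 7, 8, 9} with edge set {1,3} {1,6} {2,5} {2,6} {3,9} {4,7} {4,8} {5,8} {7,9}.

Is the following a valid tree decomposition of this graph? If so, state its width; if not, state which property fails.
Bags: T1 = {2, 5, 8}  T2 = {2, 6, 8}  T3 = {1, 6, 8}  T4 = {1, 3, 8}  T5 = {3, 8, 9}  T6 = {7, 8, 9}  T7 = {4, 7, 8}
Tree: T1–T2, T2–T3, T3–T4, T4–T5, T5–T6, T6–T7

Every vertex of G appears in some bag (union = {1, 2, 3, 4, 5, 6, 7, 8, 9}); every edge is covered by a bag; and for each vertex v the set of bags containing v is connected in the bag tree. The decomposition is therefore valid. The largest bag has 3 vertices, so the width is 2.

Yes; width 2.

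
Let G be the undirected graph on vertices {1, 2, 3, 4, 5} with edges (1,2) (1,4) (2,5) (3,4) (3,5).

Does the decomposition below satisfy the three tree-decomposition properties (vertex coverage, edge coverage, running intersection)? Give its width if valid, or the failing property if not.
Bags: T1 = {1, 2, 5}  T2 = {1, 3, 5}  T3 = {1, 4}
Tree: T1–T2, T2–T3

No — edge (3,4) lies in no bag.

A tree decomposition must satisfy three properties: every vertex lies in some bag; for every edge, both endpoints lie together in some bag; and for every vertex, the bags containing it form a connected subtree. Here edge (3,4) lies in no bag, so the decomposition is invalid.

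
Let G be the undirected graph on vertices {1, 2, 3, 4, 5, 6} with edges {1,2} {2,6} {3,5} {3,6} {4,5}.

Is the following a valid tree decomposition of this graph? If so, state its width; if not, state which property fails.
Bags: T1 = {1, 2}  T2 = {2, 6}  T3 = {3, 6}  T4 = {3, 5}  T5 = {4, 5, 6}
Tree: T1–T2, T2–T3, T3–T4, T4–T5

A tree decomposition must satisfy three properties: every vertex lies in some bag; for every edge, both endpoints lie together in some bag; and for every vertex, the bags containing it form a connected subtree. Here bags containing vertex 6 are not connected in the tree, so the decomposition is invalid.

No — bags containing vertex 6 are not connected in the tree.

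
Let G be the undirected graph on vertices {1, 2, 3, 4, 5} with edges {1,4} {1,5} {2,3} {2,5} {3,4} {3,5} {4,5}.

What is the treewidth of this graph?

A width-2 tree decomposition is:
Bags: B1 = {3, 4, 5}  B2 = {1, 4, 5}  B3 = {2, 3, 5}
Tree: B1–B2, B1–B3
The largest bag has 3 vertices, giving width 2; this decomposition certifies tw(G) ≤ 2. For the lower bound, the 3 vertices {1, 4, 5} are pairwise adjacent, and any tree decomposition puts a clique entirely inside one bag — forcing width ≥ 2. Combining the bounds, tw(G) = 2.

2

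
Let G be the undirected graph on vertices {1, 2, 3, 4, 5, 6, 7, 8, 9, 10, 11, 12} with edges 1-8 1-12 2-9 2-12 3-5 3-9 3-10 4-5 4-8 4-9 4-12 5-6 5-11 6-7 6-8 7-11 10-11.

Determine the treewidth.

A width-3 tree decomposition is:
Bags: B1 = {1, 2, 8, 12}  B2 = {2, 4, 8, 12}  B3 = {2, 4, 8, 9}  B4 = {4, 6, 8, 9}  B5 = {4, 5, 6, 9}  B6 = {3, 5, 6, 9}  B7 = {3, 5, 6, 7}  B8 = {3, 5, 7, 11}  B9 = {3, 7, 10, 11}
Tree: B1–B2, B2–B3, B3–B4, B4–B5, B5–B6, B6–B7, B7–B8, B8–B9
Each bag holds 4 vertices, so the decomposition has width 3, which upper-bounds the treewidth. For the lower bound: the 4 vertex sets {1,2,12}, {8}, {4}, {3,5,6,9} are disjoint, each induces a connected subgraph, and every pair is joined by at least one edge of G. Contracting each set to a single vertex therefore yields K_{4} as a minor, and since treewidth is minor-monotone, tw(G) ≥ tw(K_{4}) = 3. The upper and lower bounds meet at 3, so that is the treewidth.

3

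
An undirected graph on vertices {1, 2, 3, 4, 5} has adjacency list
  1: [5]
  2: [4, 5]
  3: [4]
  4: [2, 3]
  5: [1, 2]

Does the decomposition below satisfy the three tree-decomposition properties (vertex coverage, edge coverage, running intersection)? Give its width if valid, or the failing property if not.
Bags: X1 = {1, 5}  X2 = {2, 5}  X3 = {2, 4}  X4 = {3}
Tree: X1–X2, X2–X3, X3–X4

No — edge (4,3) lies in no bag.

A tree decomposition must satisfy three properties: every vertex lies in some bag; for every edge, both endpoints lie together in some bag; and for every vertex, the bags containing it form a connected subtree. Here edge (4,3) lies in no bag, so the decomposition is invalid.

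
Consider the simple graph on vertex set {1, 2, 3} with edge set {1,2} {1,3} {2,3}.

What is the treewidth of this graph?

2

A width-2 tree decomposition is:
Bags: B1 = {1, 2, 3}
Tree: (single bag)
A single bag containing all 3 vertices is trivially a valid decomposition of width 2. Conversely, {1, 2, 3} is a clique of size 3, and the vertices of any clique must share a bag in every tree decomposition; so some bag has ≥ 3 vertices and tw(G) ≥ 2. The upper and lower bounds meet at 2, so that is the treewidth.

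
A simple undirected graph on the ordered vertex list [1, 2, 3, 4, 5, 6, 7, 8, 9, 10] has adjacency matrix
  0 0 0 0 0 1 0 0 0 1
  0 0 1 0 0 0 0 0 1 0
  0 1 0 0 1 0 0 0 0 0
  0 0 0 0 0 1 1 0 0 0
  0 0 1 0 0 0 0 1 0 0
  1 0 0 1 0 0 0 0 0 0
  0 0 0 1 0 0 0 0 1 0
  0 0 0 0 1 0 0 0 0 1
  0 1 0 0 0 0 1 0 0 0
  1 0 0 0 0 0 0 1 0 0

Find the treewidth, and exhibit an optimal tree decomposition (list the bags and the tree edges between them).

Every bag has size at most 3, so the width is 3 − 1 = 2 and tw(G) ≤ 2. Since 10–1–6–4–7–9–2–3–5–8–10 is a cycle in G, G is not acyclic. Forests are exactly the graphs of treewidth ≤ 1, so tw(G) ≥ 2. The upper and lower bounds meet at 2, so that is the treewidth.

Treewidth 2.
Bags: B1 = {1, 6, 10}  B2 = {4, 6, 10}  B3 = {4, 7, 10}  B4 = {7, 9, 10}  B5 = {2, 9, 10}  B6 = {2, 3, 10}  B7 = {3, 5, 10}  B8 = {5, 8, 10}
Tree: B1–B2, B2–B3, B3–B4, B4–B5, B5–B6, B6–B7, B7–B8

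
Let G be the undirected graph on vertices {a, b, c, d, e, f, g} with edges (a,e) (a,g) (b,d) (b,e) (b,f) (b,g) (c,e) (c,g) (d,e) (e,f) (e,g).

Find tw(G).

2

A width-2 tree decomposition is:
Bags: B1 = {b, d, e}  B2 = {b, e, g}  B3 = {a, e, g}  B4 = {c, e, g}  B5 = {b, e, f}
Tree: B1–B2, B2–B3, B2–B4, B2–B5
The largest bag has 3 vertices, giving width 2; this decomposition certifies tw(G) ≤ 2. Conversely, {b, d, e} is a clique of size 3, and the vertices of any clique must share a bag in every tree decomposition; so some bag has ≥ 3 vertices and tw(G) ≥ 2. Combining the bounds, tw(G) = 2.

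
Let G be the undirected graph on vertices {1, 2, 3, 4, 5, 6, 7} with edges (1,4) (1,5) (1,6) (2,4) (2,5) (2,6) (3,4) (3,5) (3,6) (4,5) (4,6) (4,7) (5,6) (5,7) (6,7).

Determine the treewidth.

A width-3 tree decomposition is:
Bags: B1 = {4, 5, 6, 7}  B2 = {1, 4, 5, 6}  B3 = {2, 4, 5, 6}  B4 = {3, 4, 5, 6}
Tree: B1–B2, B1–B3, B3–B4
Every bag has size at most 4, so the width is 4 − 1 = 3 and tw(G) ≤ 3. For the lower bound, the 4 vertices {1, 4, 5, 6} are pairwise adjacent, and any tree decomposition puts a clique entirely inside one bag — forcing width ≥ 3. Hence tw(G) = 3 exactly.

3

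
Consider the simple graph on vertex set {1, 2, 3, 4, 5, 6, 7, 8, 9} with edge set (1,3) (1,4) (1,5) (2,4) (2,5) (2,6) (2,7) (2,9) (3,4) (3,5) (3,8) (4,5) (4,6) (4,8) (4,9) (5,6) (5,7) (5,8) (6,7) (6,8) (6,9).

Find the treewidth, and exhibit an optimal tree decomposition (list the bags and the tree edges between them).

Treewidth 3.
Bags: B1 = {2, 4, 5, 6}  B2 = {4, 5, 6, 8}  B3 = {3, 4, 5, 8}  B4 = {1, 3, 4, 5}  B5 = {2, 5, 6, 7}  B6 = {2, 4, 6, 9}
Tree: B1–B2, B2–B3, B3–B4, B1–B5, B1–B6

Each bag holds 4 vertices, so the decomposition has width 3, which upper-bounds the treewidth. On the other hand G contains the 4-clique {2, 4, 6, 9}. A clique must lie in a single bag of any decomposition, so no decomposition can have width below 3. Hence tw(G) = 3 exactly.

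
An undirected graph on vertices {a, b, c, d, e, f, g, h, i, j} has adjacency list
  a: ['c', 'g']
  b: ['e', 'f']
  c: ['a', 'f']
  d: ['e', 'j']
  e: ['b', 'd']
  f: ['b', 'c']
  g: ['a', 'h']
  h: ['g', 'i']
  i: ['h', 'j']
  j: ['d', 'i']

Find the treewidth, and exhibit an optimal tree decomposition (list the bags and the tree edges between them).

Treewidth 2.
One such decomposition:
Bags: B1 = {a, c, f}  B2 = {a, f, g}  B3 = {f, g, h}  B4 = {f, h, i}  B5 = {f, i, j}  B6 = {d, f, j}  B7 = {d, e, f}  B8 = {b, e, f}
Tree: B1–B2, B2–B3, B3–B4, B4–B5, B5–B6, B6–B7, B7–B8

Each bag holds 3 vertices, so the decomposition has width 2, which upper-bounds the treewidth. Since f–c–a–g–h–i–j–d–e–b–f is a cycle in G, G is not acyclic. Forests are exactly the graphs of treewidth ≤ 1, so tw(G) ≥ 2. Hence tw(G) = 2 exactly.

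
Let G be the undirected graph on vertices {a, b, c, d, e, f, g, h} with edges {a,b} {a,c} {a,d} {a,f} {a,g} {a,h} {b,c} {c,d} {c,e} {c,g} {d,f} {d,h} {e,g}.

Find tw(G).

2

A width-2 tree decomposition is:
Bags: B1 = {a, d, f}  B2 = {a, c, d}  B3 = {a, c, g}  B4 = {c, e, g}  B5 = {a, b, c}  B6 = {a, d, h}
Tree: B1–B2, B2–B3, B3–B4, B3–B5, B1–B6
The largest bag has 3 vertices, giving width 2; this decomposition certifies tw(G) ≤ 2. On the other hand G contains the 3-clique {c, e, g}. A clique must lie in a single bag of any decomposition, so no decomposition can have width below 2. The upper and lower bounds meet at 2, so that is the treewidth.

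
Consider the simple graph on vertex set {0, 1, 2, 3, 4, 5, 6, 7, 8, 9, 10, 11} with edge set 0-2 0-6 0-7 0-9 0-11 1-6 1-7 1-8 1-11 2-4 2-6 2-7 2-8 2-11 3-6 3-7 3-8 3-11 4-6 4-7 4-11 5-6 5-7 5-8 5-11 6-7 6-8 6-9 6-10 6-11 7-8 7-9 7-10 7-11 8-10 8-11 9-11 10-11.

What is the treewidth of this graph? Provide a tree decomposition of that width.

Every bag has size at most 5, so the width is 5 − 1 = 4 and tw(G) ≤ 4. On the other hand G contains the 5-clique {0, 6, 7, 9, 11}. A clique must lie in a single bag of any decomposition, so no decomposition can have width below 4. Therefore the treewidth is 4.

Treewidth 4.
One such decomposition:
Bags: B1 = {6, 7, 8, 10, 11}  B2 = {2, 6, 7, 8, 11}  B3 = {2, 4, 6, 7, 11}  B4 = {0, 2, 6, 7, 11}  B5 = {1, 6, 7, 8, 11}  B6 = {5, 6, 7, 8, 11}  B7 = {3, 6, 7, 8, 11}  B8 = {0, 6, 7, 9, 11}
Tree: B1–B2, B2–B3, B3–B4, B1–B5, B1–B6, B1–B7, B4–B8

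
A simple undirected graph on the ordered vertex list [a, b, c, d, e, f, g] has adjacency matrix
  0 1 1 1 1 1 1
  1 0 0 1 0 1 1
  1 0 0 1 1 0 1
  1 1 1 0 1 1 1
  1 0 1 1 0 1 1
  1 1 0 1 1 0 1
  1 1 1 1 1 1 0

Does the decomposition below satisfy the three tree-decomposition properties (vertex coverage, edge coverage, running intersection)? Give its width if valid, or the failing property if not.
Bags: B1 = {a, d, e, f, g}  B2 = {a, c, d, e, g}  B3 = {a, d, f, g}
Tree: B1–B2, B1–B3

A tree decomposition must satisfy three properties: every vertex lies in some bag; for every edge, both endpoints lie together in some bag; and for every vertex, the bags containing it form a connected subtree. Here vertex b appears in no bag, so the decomposition is invalid.

No — vertex b appears in no bag.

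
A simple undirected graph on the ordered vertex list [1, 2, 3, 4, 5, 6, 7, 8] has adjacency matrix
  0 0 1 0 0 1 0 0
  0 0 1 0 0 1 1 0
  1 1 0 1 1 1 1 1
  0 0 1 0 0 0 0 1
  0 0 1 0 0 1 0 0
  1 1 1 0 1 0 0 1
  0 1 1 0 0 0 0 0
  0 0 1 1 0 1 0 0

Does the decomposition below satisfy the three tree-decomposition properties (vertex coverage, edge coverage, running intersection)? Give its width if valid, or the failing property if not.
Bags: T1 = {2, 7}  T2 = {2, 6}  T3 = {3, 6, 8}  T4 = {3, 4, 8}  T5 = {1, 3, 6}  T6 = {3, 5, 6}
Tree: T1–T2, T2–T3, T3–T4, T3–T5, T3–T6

A tree decomposition must satisfy three properties: every vertex lies in some bag; for every edge, both endpoints lie together in some bag; and for every vertex, the bags containing it form a connected subtree. Here edge (3,7) lies in no bag, so the decomposition is invalid.

No — edge (3,7) lies in no bag.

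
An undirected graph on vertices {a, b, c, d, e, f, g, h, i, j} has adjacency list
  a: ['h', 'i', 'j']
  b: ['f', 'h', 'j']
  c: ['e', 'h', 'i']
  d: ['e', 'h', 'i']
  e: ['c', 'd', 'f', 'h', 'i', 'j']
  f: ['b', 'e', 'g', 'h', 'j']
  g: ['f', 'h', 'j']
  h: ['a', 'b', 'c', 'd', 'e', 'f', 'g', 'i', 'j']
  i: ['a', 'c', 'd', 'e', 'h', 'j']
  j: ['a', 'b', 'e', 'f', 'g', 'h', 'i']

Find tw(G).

A width-3 tree decomposition is:
Bags: B1 = {a, h, i, j}  B2 = {e, h, i, j}  B3 = {e, f, h, j}  B4 = {d, e, h, i}  B5 = {c, e, h, i}  B6 = {f, g, h, j}  B7 = {b, f, h, j}
Tree: B1–B2, B2–B3, B2–B4, B2–B5, B3–B6, B3–B7
Every bag has size at most 4, so the width is 4 − 1 = 3 and tw(G) ≤ 3. Conversely, {d, e, h, i} is a clique of size 4, and the vertices of any clique must share a bag in every tree decomposition; so some bag has ≥ 4 vertices and tw(G) ≥ 3. Therefore the treewidth is 3.

3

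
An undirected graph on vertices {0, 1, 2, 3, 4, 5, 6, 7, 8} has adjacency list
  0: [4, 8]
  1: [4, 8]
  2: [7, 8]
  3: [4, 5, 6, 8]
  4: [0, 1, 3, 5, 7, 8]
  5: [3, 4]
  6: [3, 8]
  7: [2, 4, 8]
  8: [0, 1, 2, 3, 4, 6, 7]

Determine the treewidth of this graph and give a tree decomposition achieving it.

The largest bag has 3 vertices, giving width 2; this decomposition certifies tw(G) ≤ 2. For the lower bound, the 3 vertices {2, 7, 8} are pairwise adjacent, and any tree decomposition puts a clique entirely inside one bag — forcing width ≥ 2. Hence tw(G) = 2 exactly.

Treewidth 2.
One such decomposition:
Bags: B1 = {3, 4, 5}  B2 = {3, 4, 8}  B3 = {4, 7, 8}  B4 = {1, 4, 8}  B5 = {0, 4, 8}  B6 = {3, 6, 8}  B7 = {2, 7, 8}
Tree: B1–B2, B2–B3, B2–B4, B2–B5, B2–B6, B3–B7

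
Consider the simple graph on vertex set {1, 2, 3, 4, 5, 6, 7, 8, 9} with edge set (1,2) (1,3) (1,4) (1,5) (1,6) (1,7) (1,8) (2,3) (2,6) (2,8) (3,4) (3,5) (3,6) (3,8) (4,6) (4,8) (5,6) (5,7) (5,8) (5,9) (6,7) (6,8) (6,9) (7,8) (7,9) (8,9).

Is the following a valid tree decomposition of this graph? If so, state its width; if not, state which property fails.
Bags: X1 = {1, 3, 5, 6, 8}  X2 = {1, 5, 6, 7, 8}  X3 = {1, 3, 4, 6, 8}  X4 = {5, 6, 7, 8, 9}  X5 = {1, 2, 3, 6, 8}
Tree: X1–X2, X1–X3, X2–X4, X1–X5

Every vertex of G appears in some bag (union = {1, 2, 3, 4, 5, 6, 7, 8, 9}); every edge is covered by a bag; and for each vertex v the set of bags containing v is connected in the bag tree. The decomposition is therefore valid. The largest bag has 5 vertices, so the width is 4.

Yes; width 4.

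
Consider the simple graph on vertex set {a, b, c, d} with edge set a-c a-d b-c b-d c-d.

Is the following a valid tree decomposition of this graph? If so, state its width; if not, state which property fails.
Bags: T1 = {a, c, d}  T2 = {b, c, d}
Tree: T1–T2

Vertex coverage: the bags together contain {a, b, c, d}, the full vertex set. Edge coverage: each edge of G has both endpoints in at least one bag. Running intersection: for every vertex, the bags containing it form a connected subtree. All three properties hold, so this is a valid tree decomposition of width max|bag| − 1 = 2, and hence tw(G) ≤ 2.

Yes; width 2.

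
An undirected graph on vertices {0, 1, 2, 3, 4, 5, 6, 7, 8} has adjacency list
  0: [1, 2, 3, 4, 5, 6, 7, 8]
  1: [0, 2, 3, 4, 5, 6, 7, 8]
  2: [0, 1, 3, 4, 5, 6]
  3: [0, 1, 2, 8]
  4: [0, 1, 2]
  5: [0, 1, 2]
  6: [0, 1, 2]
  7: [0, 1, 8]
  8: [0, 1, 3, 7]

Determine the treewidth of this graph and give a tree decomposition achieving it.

Treewidth 3.
One optimal decomposition is:
Bags: B1 = {0, 1, 2, 5}  B2 = {0, 1, 2, 3}  B3 = {0, 1, 3, 8}  B4 = {0, 1, 7, 8}  B5 = {0, 1, 2, 6}  B6 = {0, 1, 2, 4}
Tree: B1–B2, B2–B3, B3–B4, B1–B5, B1–B6

Every bag has size at most 4, so the width is 4 − 1 = 3 and tw(G) ≤ 3. For the lower bound, the 4 vertices {0, 1, 3, 8} are pairwise adjacent, and any tree decomposition puts a clique entirely inside one bag — forcing width ≥ 3. Therefore the treewidth is 3.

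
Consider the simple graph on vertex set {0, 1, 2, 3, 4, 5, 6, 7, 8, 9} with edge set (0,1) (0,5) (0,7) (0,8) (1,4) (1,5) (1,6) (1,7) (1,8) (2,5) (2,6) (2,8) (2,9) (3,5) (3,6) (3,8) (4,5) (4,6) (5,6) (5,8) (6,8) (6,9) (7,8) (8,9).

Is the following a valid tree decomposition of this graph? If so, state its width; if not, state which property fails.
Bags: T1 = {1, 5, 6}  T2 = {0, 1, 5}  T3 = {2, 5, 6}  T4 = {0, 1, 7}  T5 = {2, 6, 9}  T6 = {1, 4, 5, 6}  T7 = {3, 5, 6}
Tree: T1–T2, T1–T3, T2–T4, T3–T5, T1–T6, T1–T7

No — vertex 8 appears in no bag.

A tree decomposition must satisfy three properties: every vertex lies in some bag; for every edge, both endpoints lie together in some bag; and for every vertex, the bags containing it form a connected subtree. Here vertex 8 appears in no bag, so the decomposition is invalid.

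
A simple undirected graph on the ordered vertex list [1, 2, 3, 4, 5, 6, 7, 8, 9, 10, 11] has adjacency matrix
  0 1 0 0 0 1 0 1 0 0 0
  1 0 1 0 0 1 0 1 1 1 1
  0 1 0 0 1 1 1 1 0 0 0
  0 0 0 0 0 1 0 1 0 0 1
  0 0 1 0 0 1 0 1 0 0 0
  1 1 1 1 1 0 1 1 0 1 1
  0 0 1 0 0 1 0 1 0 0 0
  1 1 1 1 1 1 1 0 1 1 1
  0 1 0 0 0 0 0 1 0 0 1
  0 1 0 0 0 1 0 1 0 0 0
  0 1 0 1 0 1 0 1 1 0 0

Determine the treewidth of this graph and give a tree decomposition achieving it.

Treewidth 3.
Bags: B1 = {2, 6, 8, 11}  B2 = {1, 2, 6, 8}  B3 = {4, 6, 8, 11}  B4 = {2, 8, 9, 11}  B5 = {2, 6, 8, 10}  B6 = {2, 3, 6, 8}  B7 = {3, 6, 7, 8}  B8 = {3, 5, 6, 8}
Tree: B1–B2, B1–B3, B1–B4, B1–B5, B5–B6, B6–B7, B7–B8

The largest bag has 4 vertices, giving width 3; this decomposition certifies tw(G) ≤ 3. On the other hand G contains the 4-clique {2, 8, 9, 11}. A clique must lie in a single bag of any decomposition, so no decomposition can have width below 3. Combining the bounds, tw(G) = 3.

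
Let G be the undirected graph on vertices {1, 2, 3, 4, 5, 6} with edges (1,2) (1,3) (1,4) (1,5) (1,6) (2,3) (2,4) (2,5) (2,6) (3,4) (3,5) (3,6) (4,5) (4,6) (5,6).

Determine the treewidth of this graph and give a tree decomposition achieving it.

A single bag containing all 6 vertices is trivially a valid decomposition of width 5. Conversely, {1, 2, 3, 4, 5, 6} is a clique of size 6, and the vertices of any clique must share a bag in every tree decomposition; so some bag has ≥ 6 vertices and tw(G) ≥ 5. Hence tw(G) = 5 exactly.

Treewidth 5.
Bags: B1 = {1, 2, 3, 4, 5, 6}
Tree: (single bag)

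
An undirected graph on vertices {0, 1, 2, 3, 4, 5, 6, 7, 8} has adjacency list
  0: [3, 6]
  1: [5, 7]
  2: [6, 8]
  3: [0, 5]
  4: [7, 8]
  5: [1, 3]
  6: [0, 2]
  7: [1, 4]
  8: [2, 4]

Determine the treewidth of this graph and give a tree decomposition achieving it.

Treewidth 2.
One optimal decomposition is:
Bags: B1 = {1, 3, 5}  B2 = {0, 1, 3}  B3 = {0, 1, 6}  B4 = {1, 2, 6}  B5 = {1, 2, 8}  B6 = {1, 4, 8}  B7 = {1, 4, 7}
Tree: B1–B2, B2–B3, B3–B4, B4–B5, B5–B6, B6–B7

The largest bag has 3 vertices, giving width 2; this decomposition certifies tw(G) ≤ 2. Since 1–5–3–0–6–2–8–4–7–1 is a cycle in G, G is not acyclic. Forests are exactly the graphs of treewidth ≤ 1, so tw(G) ≥ 2. Combining the bounds, tw(G) = 2.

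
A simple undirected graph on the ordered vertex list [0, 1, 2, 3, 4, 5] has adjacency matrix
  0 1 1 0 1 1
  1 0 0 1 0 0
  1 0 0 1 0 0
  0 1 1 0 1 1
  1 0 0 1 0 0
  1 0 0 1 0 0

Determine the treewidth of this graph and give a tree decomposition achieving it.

Treewidth 2.
Bags: B1 = {0, 3, 4}  B2 = {0, 3, 5}  B3 = {0, 2, 3}  B4 = {0, 1, 3}
Tree: B1–B2, B2–B3, B3–B4

Each bag holds 3 vertices, so the decomposition has width 2, which upper-bounds the treewidth. Since 3–4–0–5–3 is a cycle in G, G is not acyclic. Forests are exactly the graphs of treewidth ≤ 1, so tw(G) ≥ 2. Therefore the treewidth is 2.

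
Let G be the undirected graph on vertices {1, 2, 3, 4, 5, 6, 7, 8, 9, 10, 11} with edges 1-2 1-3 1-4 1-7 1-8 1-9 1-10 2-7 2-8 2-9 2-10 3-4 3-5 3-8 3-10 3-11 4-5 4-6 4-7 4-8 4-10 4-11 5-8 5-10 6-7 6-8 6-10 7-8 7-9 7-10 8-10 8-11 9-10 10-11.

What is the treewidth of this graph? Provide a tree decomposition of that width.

Treewidth 4.
Bags: B1 = {1, 3, 4, 8, 10}  B2 = {3, 4, 8, 10, 11}  B3 = {1, 4, 7, 8, 10}  B4 = {1, 2, 7, 8, 10}  B5 = {4, 6, 7, 8, 10}  B6 = {3, 4, 5, 8, 10}  B7 = {1, 2, 7, 9, 10}
Tree: B1–B2, B1–B3, B3–B4, B3–B5, B2–B6, B4–B7

The largest bag has 5 vertices, giving width 4; this decomposition certifies tw(G) ≤ 4. On the other hand G contains the 5-clique {1, 2, 7, 8, 10}. A clique must lie in a single bag of any decomposition, so no decomposition can have width below 4. Hence tw(G) = 4 exactly.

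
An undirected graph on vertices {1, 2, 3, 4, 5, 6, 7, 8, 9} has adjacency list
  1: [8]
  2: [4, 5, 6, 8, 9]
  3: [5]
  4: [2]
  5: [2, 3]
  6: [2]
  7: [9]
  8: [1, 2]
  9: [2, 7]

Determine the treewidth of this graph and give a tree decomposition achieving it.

Treewidth 1.
One optimal decomposition is:
Bags: B1 = {2, 9}  B2 = {7, 9}  B3 = {2, 5}  B4 = {2, 6}  B5 = {2, 8}  B6 = {1, 8}  B7 = {3, 5}  B8 = {2, 4}
Tree: B1–B2, B1–B3, B1–B4, B1–B5, B5–B6, B3–B7, B1–B8

Each bag holds 2 vertices, so the decomposition has width 1, which upper-bounds the treewidth. Any graph with an edge has treewidth ≥ 1, and G has the edge 9–2. Combining the bounds, tw(G) = 1.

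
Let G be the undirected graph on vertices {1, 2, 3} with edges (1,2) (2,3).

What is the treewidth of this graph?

A width-1 tree decomposition is:
Bags: B1 = {2, 3}  B2 = {1, 2}
Tree: B1–B2
Each bag holds 2 vertices, so the decomposition has width 1, which upper-bounds the treewidth. Any graph with an edge has treewidth ≥ 1, and G has the edge 3–2. Hence tw(G) = 1 exactly.

1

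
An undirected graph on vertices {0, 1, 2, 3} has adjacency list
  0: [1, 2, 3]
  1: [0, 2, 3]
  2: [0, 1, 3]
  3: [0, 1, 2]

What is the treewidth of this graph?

A width-3 tree decomposition is:
Bags: B1 = {0, 1, 2, 3}
Tree: (single bag)
A single bag containing all 4 vertices is trivially a valid decomposition of width 3. Conversely, {0, 1, 2, 3} is a clique of size 4, and the vertices of any clique must share a bag in every tree decomposition; so some bag has ≥ 4 vertices and tw(G) ≥ 3. Hence tw(G) = 3 exactly.

3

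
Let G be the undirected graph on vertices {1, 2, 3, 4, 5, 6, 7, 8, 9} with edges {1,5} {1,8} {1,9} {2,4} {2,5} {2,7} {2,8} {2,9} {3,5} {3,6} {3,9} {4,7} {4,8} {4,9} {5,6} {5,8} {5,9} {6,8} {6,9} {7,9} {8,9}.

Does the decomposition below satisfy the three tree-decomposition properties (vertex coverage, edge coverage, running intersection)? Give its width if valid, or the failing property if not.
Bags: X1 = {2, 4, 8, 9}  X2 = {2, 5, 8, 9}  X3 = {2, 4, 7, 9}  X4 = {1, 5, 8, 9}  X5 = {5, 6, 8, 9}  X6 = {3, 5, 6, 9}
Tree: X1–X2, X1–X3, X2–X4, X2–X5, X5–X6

Checking the three conditions: (i) the bags cover all of {1, 2, 3, 4, 5, 6, 7, 8, 9}; (ii) for each edge, some bag contains both endpoints; (iii) the bags containing any fixed vertex form a subtree. All hold, so the decomposition is valid with width 4 − 1 = 3.

Yes; width 3.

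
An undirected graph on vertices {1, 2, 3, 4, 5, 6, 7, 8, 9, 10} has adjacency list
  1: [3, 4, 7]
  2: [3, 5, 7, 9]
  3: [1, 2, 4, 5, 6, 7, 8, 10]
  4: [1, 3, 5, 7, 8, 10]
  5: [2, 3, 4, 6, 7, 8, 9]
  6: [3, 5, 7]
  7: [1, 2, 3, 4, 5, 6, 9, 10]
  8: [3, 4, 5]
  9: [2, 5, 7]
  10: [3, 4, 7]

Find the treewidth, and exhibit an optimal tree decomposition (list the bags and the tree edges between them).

Each bag holds 4 vertices, so the decomposition has width 3, which upper-bounds the treewidth. Conversely, {2, 5, 7, 9} is a clique of size 4, and the vertices of any clique must share a bag in every tree decomposition; so some bag has ≥ 4 vertices and tw(G) ≥ 3. The upper and lower bounds meet at 3, so that is the treewidth.

Treewidth 3.
One such decomposition:
Bags: B1 = {2, 3, 5, 7}  B2 = {3, 4, 5, 7}  B3 = {1, 3, 4, 7}  B4 = {3, 4, 5, 8}  B5 = {2, 5, 7, 9}  B6 = {3, 4, 7, 10}  B7 = {3, 5, 6, 7}
Tree: B1–B2, B2–B3, B2–B4, B1–B5, B2–B6, B2–B7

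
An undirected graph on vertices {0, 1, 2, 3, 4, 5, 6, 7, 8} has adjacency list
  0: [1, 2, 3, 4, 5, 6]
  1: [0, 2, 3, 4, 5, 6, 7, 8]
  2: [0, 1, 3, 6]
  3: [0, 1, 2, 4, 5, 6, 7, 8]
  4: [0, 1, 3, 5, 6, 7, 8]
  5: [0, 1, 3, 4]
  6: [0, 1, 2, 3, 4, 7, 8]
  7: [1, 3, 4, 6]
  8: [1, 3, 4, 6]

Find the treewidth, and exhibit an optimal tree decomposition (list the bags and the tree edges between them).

Treewidth 4.
Bags: B1 = {1, 3, 4, 6, 8}  B2 = {0, 1, 3, 4, 6}  B3 = {1, 3, 4, 6, 7}  B4 = {0, 1, 3, 4, 5}  B5 = {0, 1, 2, 3, 6}
Tree: B1–B2, B1–B3, B2–B4, B2–B5

Each bag holds 5 vertices, so the decomposition has width 4, which upper-bounds the treewidth. On the other hand G contains the 5-clique {0, 1, 2, 3, 6}. A clique must lie in a single bag of any decomposition, so no decomposition can have width below 4. Combining the bounds, tw(G) = 4.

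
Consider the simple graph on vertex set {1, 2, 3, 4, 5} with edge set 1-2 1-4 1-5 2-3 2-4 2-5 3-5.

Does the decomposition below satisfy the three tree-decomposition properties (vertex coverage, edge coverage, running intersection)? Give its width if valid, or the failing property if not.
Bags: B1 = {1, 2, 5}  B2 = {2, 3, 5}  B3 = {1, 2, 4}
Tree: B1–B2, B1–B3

Every vertex of G appears in some bag (union = {1, 2, 3, 4, 5}); every edge is covered by a bag; and for each vertex v the set of bags containing v is connected in the bag tree. The decomposition is therefore valid. The largest bag has 3 vertices, so the width is 2.

Yes; width 2.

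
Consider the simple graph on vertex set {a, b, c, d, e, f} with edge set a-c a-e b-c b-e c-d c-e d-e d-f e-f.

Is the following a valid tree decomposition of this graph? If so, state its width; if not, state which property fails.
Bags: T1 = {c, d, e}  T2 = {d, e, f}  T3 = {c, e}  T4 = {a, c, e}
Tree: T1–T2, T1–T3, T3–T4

No — vertex b appears in no bag.

A tree decomposition must satisfy three properties: every vertex lies in some bag; for every edge, both endpoints lie together in some bag; and for every vertex, the bags containing it form a connected subtree. Here vertex b appears in no bag, so the decomposition is invalid.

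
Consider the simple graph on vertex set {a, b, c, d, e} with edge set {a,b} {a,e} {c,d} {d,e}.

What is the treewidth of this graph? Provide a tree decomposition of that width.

Treewidth 1.
One optimal decomposition is:
Bags: B1 = {c, d}  B2 = {d, e}  B3 = {a, e}  B4 = {a, b}
Tree: B1–B2, B2–B3, B3–B4

Every bag has size at most 2, so the width is 2 − 1 = 1 and tw(G) ≤ 1. Any graph with an edge has treewidth ≥ 1, and G has the edge c–d. Combining the bounds, tw(G) = 1.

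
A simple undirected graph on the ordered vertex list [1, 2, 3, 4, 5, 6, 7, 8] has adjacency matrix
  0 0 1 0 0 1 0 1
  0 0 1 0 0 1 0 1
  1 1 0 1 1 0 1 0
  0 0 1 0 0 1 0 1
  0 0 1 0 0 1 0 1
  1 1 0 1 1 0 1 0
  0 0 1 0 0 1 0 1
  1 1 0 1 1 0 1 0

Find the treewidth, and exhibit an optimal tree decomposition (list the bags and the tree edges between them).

Every bag has size at most 4, so the width is 4 − 1 = 3 and tw(G) ≤ 3. For the lower bound: the 4 vertex sets {2,3}, {5,8}, {6}, {1} are disjoint, each induces a connected subgraph, and every pair is joined by at least one edge of G. Contracting each set to a single vertex therefore yields K_{4} as a minor, and since treewidth is minor-monotone, tw(G) ≥ tw(K_{4}) = 3. Combining the bounds, tw(G) = 3.

Treewidth 3.
One optimal decomposition is:
Bags: B1 = {2, 3, 6, 8}  B2 = {3, 5, 6, 8}  B3 = {1, 3, 6, 8}  B4 = {3, 4, 6, 8}  B5 = {3, 6, 7, 8}
Tree: B1–B2, B2–B3, B3–B4, B4–B5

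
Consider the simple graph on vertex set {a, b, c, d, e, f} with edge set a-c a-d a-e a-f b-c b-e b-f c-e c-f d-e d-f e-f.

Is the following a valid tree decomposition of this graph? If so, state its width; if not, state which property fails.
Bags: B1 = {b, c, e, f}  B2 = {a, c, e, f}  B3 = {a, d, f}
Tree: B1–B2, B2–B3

No — edge (e,d) lies in no bag.

A tree decomposition must satisfy three properties: every vertex lies in some bag; for every edge, both endpoints lie together in some bag; and for every vertex, the bags containing it form a connected subtree. Here edge (e,d) lies in no bag, so the decomposition is invalid.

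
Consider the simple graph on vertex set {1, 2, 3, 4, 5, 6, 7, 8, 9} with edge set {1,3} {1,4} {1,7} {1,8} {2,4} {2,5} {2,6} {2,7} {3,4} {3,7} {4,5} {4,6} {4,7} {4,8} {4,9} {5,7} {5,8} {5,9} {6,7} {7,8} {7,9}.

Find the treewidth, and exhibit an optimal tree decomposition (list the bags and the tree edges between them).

Each bag holds 4 vertices, so the decomposition has width 3, which upper-bounds the treewidth. For the lower bound, the 4 vertices {1, 4, 7, 8} are pairwise adjacent, and any tree decomposition puts a clique entirely inside one bag — forcing width ≥ 3. Therefore the treewidth is 3.

Treewidth 3.
One optimal decomposition is:
Bags: B1 = {4, 5, 7, 8}  B2 = {4, 5, 7, 9}  B3 = {2, 4, 5, 7}  B4 = {1, 4, 7, 8}  B5 = {1, 3, 4, 7}  B6 = {2, 4, 6, 7}
Tree: B1–B2, B2–B3, B1–B4, B4–B5, B3–B6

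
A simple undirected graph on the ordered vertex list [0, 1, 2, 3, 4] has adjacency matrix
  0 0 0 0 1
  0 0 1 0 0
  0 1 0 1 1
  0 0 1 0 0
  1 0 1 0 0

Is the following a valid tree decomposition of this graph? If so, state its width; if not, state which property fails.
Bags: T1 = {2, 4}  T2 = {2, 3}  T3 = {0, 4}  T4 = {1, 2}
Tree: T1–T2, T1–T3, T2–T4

Yes; width 1.

Vertex coverage: the bags together contain {0, 1, 2, 3, 4}, the full vertex set. Edge coverage: each edge of G has both endpoints in at least one bag. Running intersection: for every vertex, the bags containing it form a connected subtree. All three properties hold, so this is a valid tree decomposition of width max|bag| − 1 = 1, and hence tw(G) ≤ 1.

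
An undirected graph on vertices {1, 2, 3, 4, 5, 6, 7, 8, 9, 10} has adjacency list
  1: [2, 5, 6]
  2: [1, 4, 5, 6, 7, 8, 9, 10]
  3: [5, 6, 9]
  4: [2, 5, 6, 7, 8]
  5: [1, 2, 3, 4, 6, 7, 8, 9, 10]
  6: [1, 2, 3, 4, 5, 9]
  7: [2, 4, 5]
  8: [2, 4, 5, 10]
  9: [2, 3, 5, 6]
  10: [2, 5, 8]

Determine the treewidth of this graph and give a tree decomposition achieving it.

Treewidth 3.
Bags: B1 = {2, 5, 6, 9}  B2 = {2, 4, 5, 6}  B3 = {2, 4, 5, 8}  B4 = {1, 2, 5, 6}  B5 = {3, 5, 6, 9}  B6 = {2, 4, 5, 7}  B7 = {2, 5, 8, 10}
Tree: B1–B2, B2–B3, B2–B4, B1–B5, B3–B6, B3–B7

Each bag holds 4 vertices, so the decomposition has width 3, which upper-bounds the treewidth. On the other hand G contains the 4-clique {1, 2, 5, 6}. A clique must lie in a single bag of any decomposition, so no decomposition can have width below 3. Therefore the treewidth is 3.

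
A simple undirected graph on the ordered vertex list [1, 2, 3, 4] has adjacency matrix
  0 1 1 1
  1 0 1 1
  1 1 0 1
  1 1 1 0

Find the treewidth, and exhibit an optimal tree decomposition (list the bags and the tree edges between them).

With just one bag of size 4, the width is 4 − 1 = 3, so tw(G) ≤ 3. On the other hand G contains the 4-clique {1, 2, 3, 4}. A clique must lie in a single bag of any decomposition, so no decomposition can have width below 3. Hence tw(G) = 3 exactly.

Treewidth 3.
One such decomposition:
Bags: B1 = {1, 2, 3, 4}
Tree: (single bag)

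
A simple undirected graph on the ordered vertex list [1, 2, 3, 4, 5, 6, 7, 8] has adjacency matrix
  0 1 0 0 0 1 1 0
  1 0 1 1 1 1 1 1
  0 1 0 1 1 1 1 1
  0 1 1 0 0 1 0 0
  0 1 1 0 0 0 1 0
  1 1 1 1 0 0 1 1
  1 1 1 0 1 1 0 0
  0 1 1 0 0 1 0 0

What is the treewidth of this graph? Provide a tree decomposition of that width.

Treewidth 3.
Bags: B1 = {2, 3, 5, 7}  B2 = {2, 3, 6, 7}  B3 = {1, 2, 6, 7}  B4 = {2, 3, 6, 8}  B5 = {2, 3, 4, 6}
Tree: B1–B2, B2–B3, B2–B4, B2–B5

Each bag holds 4 vertices, so the decomposition has width 3, which upper-bounds the treewidth. On the other hand G contains the 4-clique {1, 2, 6, 7}. A clique must lie in a single bag of any decomposition, so no decomposition can have width below 3. The upper and lower bounds meet at 3, so that is the treewidth.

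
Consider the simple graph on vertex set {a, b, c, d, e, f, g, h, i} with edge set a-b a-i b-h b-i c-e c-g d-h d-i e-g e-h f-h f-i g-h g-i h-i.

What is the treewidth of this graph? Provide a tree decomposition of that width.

Treewidth 2.
One such decomposition:
Bags: B1 = {f, h, i}  B2 = {d, h, i}  B3 = {g, h, i}  B4 = {b, h, i}  B5 = {e, g, h}  B6 = {c, e, g}  B7 = {a, b, i}
Tree: B1–B2, B2–B3, B1–B4, B3–B5, B5–B6, B4–B7

Each bag holds 3 vertices, so the decomposition has width 2, which upper-bounds the treewidth. On the other hand G contains the 3-clique {e, g, h}. A clique must lie in a single bag of any decomposition, so no decomposition can have width below 2. The upper and lower bounds meet at 2, so that is the treewidth.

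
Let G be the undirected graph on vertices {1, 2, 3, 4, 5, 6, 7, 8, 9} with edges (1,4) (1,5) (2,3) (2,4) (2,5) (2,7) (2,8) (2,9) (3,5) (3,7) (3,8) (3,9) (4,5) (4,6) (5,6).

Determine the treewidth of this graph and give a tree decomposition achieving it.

Each bag holds 3 vertices, so the decomposition has width 2, which upper-bounds the treewidth. For the lower bound, the 3 vertices {1, 4, 5} are pairwise adjacent, and any tree decomposition puts a clique entirely inside one bag — forcing width ≥ 2. Hence tw(G) = 2 exactly.

Treewidth 2.
One optimal decomposition is:
Bags: B1 = {2, 3, 7}  B2 = {2, 3, 5}  B3 = {2, 3, 9}  B4 = {2, 3, 8}  B5 = {2, 4, 5}  B6 = {4, 5, 6}  B7 = {1, 4, 5}
Tree: B1–B2, B1–B3, B1–B4, B2–B5, B5–B6, B5–B7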